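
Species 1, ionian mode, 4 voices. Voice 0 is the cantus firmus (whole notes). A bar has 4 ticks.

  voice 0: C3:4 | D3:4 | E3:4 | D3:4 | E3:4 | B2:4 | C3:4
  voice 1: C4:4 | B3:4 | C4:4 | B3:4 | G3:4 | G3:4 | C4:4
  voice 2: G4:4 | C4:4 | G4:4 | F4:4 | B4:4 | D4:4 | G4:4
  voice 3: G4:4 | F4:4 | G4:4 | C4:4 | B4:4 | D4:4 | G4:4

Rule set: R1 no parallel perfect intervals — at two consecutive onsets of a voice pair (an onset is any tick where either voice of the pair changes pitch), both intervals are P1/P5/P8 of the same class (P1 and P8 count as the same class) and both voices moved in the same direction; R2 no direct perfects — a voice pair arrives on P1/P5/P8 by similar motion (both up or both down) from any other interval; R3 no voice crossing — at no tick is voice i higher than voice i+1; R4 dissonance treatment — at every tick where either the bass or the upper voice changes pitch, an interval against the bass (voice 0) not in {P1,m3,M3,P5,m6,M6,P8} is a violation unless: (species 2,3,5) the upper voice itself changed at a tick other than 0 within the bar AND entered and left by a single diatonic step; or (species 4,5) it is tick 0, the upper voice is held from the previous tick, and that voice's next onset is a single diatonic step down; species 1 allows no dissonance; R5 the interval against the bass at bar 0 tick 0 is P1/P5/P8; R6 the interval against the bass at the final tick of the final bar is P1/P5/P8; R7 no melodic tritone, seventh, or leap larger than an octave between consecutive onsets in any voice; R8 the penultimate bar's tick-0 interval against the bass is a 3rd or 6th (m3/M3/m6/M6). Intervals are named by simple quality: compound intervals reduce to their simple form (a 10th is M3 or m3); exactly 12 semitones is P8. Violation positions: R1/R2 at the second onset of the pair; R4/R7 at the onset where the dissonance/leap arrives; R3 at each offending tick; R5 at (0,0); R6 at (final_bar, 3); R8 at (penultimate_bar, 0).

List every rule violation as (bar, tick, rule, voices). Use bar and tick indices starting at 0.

bar 0: v0=C3 v1=C4 v2=G4 v3=G4 downbeat P5
bar 1: v0=D3 v1=B3 v2=C4 v3=F4 downbeat m3
bar 2: v0=E3 v1=C4 v2=G4 v3=G4 downbeat m3
bar 3: v0=D3 v1=B3 v2=F4 v3=C4 downbeat m7
bar 4: v0=E3 v1=G3 v2=B4 v3=B4 downbeat P5
bar 5: v0=B2 v1=G3 v2=D4 v3=D4 downbeat m3
bar 6: v0=C3 v1=C4 v2=G4 v3=G4 downbeat P5
  -> R4 @ bar 1 tick 0 v(0, 2): D3/C4 m7 untreated
  -> R2 @ bar 2 tick 0 v(1, 2): B3/C4 m2 -> C4/G4 P5 similar
  -> R2 @ bar 2 tick 0 v(1, 3): B3/F4 TT -> C4/G4 P5 similar
  -> R2 @ bar 2 tick 0 v(2, 3): C4/F4 P4 -> G4/G4 P1 similar
  -> R3 @ bar 3 tick 0 v(2, 3): F4 above C4
  -> R4 @ bar 3 tick 0 v(0, 3): D3/C4 m7 untreated
  -> R3 @ bar 3 tick 1 v(2, 3): F4 above C4
  -> R3 @ bar 3 tick 2 v(2, 3): F4 above C4
  -> R3 @ bar 3 tick 3 v(2, 3): F4 above C4
  -> R2 @ bar 4 tick 0 v(0, 2): D3/F4 m3 -> E3/B4 P5 similar
  -> R2 @ bar 4 tick 0 v(0, 3): D3/C4 m7 -> E3/B4 P5 similar
  -> R2 @ bar 4 tick 0 v(2, 3): F4/C4 P4 -> B4/B4 P1 similar
  -> R7 @ bar 4 tick 0 v(2,): F4->B4 leap 6st
  -> R7 @ bar 4 tick 0 v(3,): C4->B4 leap 11st
  -> R1 @ bar 5 tick 0 v(2, 3): B4/B4 P1 -> D4/D4 P1 similar
  -> R1 @ bar 6 tick 0 v(1, 2): G3/D4 P5 -> C4/G4 P5 similar
  -> R1 @ bar 6 tick 0 v(1, 3): G3/D4 P5 -> C4/G4 P5 similar
  -> R1 @ bar 6 tick 0 v(2, 3): D4/D4 P1 -> G4/G4 P1 similar
  -> R2 @ bar 6 tick 0 v(0, 1): B2/G3 m6 -> C3/C4 P8 similar
  -> R2 @ bar 6 tick 0 v(0, 2): B2/D4 m3 -> C3/G4 P5 similar
  -> R2 @ bar 6 tick 0 v(0, 3): B2/D4 m3 -> C3/G4 P5 similar

(1, 0, R4, (0, 2))
(2, 0, R2, (1, 2))
(2, 0, R2, (1, 3))
(2, 0, R2, (2, 3))
(3, 0, R3, (2, 3))
(3, 0, R4, (0, 3))
(3, 1, R3, (2, 3))
(3, 2, R3, (2, 3))
(3, 3, R3, (2, 3))
(4, 0, R2, (0, 2))
(4, 0, R2, (0, 3))
(4, 0, R2, (2, 3))
(4, 0, R7, (2,))
(4, 0, R7, (3,))
(5, 0, R1, (2, 3))
(6, 0, R1, (1, 2))
(6, 0, R1, (1, 3))
(6, 0, R1, (2, 3))
(6, 0, R2, (0, 1))
(6, 0, R2, (0, 2))
(6, 0, R2, (0, 3))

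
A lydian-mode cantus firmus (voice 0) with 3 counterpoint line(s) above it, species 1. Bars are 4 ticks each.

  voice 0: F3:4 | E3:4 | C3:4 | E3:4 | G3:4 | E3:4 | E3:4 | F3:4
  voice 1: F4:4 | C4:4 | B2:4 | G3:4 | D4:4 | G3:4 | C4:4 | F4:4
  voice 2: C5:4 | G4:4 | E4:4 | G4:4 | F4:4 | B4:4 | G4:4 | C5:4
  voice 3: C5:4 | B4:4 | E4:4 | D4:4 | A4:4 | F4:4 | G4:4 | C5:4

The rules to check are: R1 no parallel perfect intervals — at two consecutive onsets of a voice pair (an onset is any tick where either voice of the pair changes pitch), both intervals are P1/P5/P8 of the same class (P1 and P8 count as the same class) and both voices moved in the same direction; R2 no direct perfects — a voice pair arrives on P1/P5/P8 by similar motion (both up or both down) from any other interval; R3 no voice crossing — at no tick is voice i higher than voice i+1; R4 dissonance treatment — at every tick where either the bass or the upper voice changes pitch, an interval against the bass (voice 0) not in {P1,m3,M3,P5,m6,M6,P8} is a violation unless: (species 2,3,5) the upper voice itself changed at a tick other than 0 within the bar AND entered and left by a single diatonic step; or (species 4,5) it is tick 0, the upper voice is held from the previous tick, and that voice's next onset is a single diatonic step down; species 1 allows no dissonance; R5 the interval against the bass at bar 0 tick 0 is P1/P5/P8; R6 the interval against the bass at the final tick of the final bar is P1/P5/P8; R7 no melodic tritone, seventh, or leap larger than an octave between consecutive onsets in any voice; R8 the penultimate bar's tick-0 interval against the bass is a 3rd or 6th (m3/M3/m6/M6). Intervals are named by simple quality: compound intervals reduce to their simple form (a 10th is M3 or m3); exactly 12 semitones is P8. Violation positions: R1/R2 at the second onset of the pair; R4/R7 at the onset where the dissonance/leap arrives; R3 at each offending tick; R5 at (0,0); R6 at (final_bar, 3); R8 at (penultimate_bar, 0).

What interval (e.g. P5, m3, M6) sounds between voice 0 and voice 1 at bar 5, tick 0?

m3

voice 0=E3 voice 1=G3 -> m3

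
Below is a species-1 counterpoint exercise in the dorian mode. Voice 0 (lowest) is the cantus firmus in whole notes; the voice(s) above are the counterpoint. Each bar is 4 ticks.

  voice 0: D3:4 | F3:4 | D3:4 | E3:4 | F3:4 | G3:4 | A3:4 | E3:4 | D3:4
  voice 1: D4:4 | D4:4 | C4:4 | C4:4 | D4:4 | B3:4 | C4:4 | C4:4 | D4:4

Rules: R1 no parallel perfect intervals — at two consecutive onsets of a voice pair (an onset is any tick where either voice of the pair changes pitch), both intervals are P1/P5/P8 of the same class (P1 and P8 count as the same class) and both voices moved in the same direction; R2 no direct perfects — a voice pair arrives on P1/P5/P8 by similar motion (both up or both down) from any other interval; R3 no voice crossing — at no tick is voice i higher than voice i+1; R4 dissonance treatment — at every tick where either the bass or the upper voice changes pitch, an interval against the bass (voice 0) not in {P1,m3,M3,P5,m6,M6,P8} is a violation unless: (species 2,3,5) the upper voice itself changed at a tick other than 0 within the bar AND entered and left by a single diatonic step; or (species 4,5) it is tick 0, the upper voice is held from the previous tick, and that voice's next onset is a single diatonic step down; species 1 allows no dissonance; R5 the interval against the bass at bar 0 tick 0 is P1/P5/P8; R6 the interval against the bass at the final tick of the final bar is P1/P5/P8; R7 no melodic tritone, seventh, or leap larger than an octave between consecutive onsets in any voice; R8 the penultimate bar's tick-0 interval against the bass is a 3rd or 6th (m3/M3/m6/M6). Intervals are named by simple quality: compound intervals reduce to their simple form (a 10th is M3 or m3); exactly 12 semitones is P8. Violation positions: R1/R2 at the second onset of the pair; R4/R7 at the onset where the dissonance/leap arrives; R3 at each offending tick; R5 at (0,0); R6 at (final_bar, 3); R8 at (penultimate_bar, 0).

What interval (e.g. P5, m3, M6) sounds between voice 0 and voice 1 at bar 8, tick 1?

voice 0=D3 voice 1=D4 -> P8

P8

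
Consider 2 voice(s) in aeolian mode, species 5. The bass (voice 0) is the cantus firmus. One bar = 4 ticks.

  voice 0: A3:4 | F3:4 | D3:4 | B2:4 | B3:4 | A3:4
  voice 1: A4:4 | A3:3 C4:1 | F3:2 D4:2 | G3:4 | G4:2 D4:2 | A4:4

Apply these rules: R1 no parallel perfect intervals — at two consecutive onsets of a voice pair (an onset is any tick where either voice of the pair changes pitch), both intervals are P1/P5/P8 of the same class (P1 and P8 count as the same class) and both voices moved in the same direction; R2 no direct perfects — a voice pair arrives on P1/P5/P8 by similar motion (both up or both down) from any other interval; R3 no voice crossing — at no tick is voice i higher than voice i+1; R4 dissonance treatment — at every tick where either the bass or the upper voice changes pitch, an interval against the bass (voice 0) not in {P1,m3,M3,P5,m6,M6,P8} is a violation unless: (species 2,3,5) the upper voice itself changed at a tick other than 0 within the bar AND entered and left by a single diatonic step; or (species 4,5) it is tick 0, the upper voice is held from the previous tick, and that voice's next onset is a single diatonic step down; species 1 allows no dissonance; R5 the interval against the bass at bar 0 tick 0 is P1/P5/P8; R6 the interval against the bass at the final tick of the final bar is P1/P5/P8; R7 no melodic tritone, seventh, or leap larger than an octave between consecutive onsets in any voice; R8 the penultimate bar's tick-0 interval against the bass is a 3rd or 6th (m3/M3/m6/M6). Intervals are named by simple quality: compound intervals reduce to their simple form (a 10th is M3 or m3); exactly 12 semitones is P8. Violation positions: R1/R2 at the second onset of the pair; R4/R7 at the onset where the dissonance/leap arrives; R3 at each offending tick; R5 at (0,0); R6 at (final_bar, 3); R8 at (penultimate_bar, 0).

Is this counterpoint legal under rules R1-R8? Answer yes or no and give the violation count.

bar 0: v0=A3 v1=A4 (P8)
bar 1: v0=F3 v1=A3 (M3)
bar 2: v0=D3 v1=F3 (m3)
bar 3: v0=B2 v1=G3 (m6)
bar 4: v0=B3 v1=G4 (m6)
bar 5: v0=A3 v1=A4 (P8)

Yes (0 violations)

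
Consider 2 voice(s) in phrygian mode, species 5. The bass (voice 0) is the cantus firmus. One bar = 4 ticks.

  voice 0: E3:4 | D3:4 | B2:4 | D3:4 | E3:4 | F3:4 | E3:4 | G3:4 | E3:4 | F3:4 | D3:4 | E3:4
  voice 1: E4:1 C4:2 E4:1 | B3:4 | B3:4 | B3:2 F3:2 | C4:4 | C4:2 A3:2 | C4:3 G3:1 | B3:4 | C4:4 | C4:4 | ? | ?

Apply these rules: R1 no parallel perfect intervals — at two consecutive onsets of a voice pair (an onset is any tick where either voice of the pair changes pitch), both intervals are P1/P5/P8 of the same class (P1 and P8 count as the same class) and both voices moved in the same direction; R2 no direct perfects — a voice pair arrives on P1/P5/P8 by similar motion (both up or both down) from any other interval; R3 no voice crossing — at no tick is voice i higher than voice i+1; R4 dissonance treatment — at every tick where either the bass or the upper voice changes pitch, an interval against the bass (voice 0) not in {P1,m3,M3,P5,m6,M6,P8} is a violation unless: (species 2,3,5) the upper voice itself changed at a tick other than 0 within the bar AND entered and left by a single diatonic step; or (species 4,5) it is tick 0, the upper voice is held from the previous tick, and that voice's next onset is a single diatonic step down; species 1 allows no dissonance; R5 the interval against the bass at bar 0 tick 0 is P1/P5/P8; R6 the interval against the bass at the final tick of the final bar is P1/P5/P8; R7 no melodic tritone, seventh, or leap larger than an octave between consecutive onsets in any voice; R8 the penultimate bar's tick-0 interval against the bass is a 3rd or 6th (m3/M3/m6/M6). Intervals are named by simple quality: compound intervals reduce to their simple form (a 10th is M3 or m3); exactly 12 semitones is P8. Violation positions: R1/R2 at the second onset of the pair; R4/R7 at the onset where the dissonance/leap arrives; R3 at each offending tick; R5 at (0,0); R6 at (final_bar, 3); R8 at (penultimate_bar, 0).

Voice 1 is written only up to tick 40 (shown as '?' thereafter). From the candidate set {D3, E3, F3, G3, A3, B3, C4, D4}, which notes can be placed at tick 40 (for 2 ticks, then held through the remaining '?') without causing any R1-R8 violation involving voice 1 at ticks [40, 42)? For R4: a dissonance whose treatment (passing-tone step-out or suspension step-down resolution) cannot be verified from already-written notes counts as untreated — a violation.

{B3, F3}

D3: violates R2,R7,R8
E3: violates R4,R8
F3: legal
G3: violates R4,R8
A3: violates R1,R8
B3: legal
C4: violates R4,R8
D4: violates R8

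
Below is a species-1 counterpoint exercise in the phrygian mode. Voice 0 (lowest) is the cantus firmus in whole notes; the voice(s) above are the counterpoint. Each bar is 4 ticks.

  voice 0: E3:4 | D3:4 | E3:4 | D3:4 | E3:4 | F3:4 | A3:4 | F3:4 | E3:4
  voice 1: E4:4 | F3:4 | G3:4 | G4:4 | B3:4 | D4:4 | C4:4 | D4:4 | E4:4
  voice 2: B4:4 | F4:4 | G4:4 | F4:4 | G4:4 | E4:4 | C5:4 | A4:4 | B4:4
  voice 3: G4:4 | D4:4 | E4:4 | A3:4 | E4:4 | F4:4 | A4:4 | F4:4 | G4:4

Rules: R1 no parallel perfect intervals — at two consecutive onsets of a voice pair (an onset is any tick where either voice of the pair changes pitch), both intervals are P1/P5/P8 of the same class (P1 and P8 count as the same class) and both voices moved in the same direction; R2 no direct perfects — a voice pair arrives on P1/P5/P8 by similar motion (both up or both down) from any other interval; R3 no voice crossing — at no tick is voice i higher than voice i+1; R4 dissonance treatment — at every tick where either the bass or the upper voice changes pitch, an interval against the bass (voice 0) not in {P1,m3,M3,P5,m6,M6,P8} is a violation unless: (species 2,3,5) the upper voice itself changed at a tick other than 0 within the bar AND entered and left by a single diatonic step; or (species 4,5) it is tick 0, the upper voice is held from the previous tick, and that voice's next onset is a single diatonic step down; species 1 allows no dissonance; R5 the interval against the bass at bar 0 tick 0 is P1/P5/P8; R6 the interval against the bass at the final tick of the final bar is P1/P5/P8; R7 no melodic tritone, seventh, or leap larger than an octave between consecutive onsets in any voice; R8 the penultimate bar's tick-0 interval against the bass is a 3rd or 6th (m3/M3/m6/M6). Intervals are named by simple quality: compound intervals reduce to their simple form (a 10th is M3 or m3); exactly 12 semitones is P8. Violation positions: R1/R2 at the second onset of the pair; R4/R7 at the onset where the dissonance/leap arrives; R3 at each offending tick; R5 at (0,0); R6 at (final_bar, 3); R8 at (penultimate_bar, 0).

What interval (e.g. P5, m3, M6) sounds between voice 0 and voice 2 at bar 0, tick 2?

P5

voice 0=E3 voice 2=B4 -> P5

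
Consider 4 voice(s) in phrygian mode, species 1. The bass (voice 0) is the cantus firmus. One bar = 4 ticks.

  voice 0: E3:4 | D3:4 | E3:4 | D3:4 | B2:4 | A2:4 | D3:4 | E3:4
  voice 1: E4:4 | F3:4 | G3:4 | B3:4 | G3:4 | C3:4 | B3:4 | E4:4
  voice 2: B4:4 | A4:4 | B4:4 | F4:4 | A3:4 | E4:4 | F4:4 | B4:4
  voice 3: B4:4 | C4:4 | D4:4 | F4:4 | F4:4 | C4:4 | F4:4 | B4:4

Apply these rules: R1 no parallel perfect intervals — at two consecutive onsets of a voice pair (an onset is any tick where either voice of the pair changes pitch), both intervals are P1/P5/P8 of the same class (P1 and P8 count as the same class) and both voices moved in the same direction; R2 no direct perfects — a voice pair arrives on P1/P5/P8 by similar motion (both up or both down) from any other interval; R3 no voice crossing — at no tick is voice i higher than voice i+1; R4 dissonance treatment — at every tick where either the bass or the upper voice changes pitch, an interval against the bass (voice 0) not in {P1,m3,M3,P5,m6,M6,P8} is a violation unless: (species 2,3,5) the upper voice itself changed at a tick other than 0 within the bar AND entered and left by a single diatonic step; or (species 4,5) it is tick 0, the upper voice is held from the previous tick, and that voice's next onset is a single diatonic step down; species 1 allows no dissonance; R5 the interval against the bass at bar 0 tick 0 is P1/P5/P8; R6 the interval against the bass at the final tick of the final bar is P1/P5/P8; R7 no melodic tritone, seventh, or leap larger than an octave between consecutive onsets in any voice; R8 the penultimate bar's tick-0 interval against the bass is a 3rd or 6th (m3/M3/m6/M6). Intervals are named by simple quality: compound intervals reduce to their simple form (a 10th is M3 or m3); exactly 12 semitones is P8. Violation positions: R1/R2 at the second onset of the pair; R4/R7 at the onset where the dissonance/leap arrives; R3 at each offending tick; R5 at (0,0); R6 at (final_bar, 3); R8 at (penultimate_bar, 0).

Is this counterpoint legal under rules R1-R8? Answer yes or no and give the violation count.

No (34 violations)

bar 0: v0=E3 v1=E4 v2=B4 v3=B4 (P5)
bar 1: v0=D3 v1=F3 v2=A4 v3=C4 (m7)
bar 2: v0=E3 v1=G3 v2=B4 v3=D4 (m7)
bar 3: v0=D3 v1=B3 v2=F4 v3=F4 (m3)
bar 4: v0=B2 v1=G3 v2=A3 v3=F4 (TT)
bar 5: v0=A2 v1=C3 v2=E4 v3=C4 (m3)
bar 6: v0=D3 v1=B3 v2=F4 v3=F4 (m3)
bar 7: v0=E3 v1=E4 v2=B4 v3=B4 (P5)
  R1 @ bar1.0: E3/B4 P5 -> D3/A4 P5 similar
  R1 @ bar1.0: E4/B4 P5 -> F3/C4 P5 similar
  R3 @ bar1.0: A4 above C4
  R4 @ bar1.0: D3/C4 m7 untreated
  R7 @ bar1.0: E4->F3 leap 11st
  R7 @ bar1.0: B4->C4 leap 11st
  R3 @ bar1.1: A4 above C4
  R3 @ bar1.2: A4 above C4
  R3 @ bar1.3: A4 above C4
  R1 @ bar2.0: D3/A4 P5 -> E3/B4 P5 similar
  R1 @ bar2.0: F3/C4 P5 -> G3/D4 P5 similar
  R3 @ bar2.0: B4 above D4
  R4 @ bar2.0: E3/D4 m7 untreated
  R3 @ bar2.1: B4 above D4
  R3 @ bar2.2: B4 above D4
  R3 @ bar2.3: B4 above D4
  R7 @ bar3.0: B4->F4 leap 6st
  R4 @ bar4.0: B2/A3 m7 untreated
  R4 @ bar4.0: B2/F4 TT untreated
  R2 @ bar5.0: G3/F4 m7 -> C3/C4 P8 similar
  R3 @ bar5.0: E4 above C4
  R3 @ bar5.1: E4 above C4
  R3 @ bar5.2: E4 above C4
  R3 @ bar5.3: E4 above C4
  R2 @ bar6.0: E4/C4 M3 -> F4/F4 P1 similar
  R7 @ bar6.0: C3->B3 leap 11st
  R1 @ bar7.0: F4/F4 P1 -> B4/B4 P1 similar
  R2 @ bar7.0: D3/B3 M6 -> E3/E4 P8 similar
  R2 @ bar7.0: D3/F4 m3 -> E3/B4 P5 similar
  R2 @ bar7.0: D3/F4 m3 -> E3/B4 P5 similar
  R2 @ bar7.0: B3/F4 TT -> E4/B4 P5 similar
  R2 @ bar7.0: B3/F4 TT -> E4/B4 P5 similar
  R7 @ bar7.0: F4->B4 leap 6st
  R7 @ bar7.0: F4->B4 leap 6st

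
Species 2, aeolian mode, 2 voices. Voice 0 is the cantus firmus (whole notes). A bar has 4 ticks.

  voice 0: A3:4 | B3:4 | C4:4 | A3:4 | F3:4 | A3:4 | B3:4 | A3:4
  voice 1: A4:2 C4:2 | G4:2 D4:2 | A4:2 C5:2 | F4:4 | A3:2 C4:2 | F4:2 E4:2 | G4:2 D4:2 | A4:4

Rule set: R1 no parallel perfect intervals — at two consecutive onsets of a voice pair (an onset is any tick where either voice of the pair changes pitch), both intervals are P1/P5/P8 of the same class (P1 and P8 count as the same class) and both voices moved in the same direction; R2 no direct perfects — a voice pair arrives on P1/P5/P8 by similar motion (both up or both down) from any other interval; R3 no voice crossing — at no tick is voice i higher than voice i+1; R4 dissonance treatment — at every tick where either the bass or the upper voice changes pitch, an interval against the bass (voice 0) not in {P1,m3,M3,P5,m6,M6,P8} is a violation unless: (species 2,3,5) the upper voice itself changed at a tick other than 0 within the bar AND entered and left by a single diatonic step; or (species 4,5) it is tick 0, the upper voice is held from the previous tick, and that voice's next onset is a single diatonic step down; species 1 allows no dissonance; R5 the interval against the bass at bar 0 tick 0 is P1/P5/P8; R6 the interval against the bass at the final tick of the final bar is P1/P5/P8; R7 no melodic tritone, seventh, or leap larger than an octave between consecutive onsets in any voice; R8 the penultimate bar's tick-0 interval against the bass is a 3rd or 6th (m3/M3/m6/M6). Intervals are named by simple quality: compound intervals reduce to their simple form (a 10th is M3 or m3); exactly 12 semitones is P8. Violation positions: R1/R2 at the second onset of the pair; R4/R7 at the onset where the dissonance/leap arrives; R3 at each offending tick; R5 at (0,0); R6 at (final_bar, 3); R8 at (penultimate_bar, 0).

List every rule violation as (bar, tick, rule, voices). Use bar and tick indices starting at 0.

bar 0: v0=A3 v1=A4 downbeat P8
bar 1: v0=B3 v1=G4 downbeat m6
bar 2: v0=C4 v1=A4 downbeat M6
bar 3: v0=A3 v1=F4 downbeat m6
bar 4: v0=F3 v1=A3 downbeat M3
bar 5: v0=A3 v1=F4 downbeat m6
bar 6: v0=B3 v1=G4 downbeat m6
bar 7: v0=A3 v1=A4 downbeat P8

No violations across 8 bars (A3..A3 vs A4..A4).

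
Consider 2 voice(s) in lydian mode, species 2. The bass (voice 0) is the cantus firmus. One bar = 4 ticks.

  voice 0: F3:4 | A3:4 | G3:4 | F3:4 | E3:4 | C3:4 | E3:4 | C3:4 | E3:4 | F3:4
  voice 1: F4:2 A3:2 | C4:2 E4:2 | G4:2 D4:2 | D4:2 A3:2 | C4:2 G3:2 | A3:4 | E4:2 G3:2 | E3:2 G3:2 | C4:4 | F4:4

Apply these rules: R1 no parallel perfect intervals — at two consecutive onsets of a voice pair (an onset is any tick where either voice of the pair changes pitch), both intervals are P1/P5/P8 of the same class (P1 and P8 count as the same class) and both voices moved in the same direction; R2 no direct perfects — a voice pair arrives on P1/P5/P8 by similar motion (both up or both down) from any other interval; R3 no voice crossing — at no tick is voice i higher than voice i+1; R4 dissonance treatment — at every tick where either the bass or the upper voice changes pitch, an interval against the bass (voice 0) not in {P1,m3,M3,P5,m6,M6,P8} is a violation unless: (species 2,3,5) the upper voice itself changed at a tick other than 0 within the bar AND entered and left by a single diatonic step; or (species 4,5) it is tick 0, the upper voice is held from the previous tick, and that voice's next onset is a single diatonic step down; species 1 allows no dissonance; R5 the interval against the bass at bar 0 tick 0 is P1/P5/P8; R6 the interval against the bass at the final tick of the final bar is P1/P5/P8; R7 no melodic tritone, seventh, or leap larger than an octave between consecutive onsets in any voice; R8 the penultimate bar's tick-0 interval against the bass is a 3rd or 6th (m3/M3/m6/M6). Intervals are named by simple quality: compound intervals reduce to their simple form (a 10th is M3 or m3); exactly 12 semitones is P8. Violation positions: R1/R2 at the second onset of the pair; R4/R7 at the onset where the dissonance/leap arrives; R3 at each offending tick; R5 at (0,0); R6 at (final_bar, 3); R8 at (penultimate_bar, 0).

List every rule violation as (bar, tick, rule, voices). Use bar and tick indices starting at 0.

(6, 0, R2, (0, 1))
(9, 0, R2, (0, 1))

bar 0: v0=F3 v1=F4 downbeat P8
bar 1: v0=A3 v1=C4 downbeat m3
bar 2: v0=G3 v1=G4 downbeat P8
bar 3: v0=F3 v1=D4 downbeat M6
bar 4: v0=E3 v1=C4 downbeat m6
bar 5: v0=C3 v1=A3 downbeat M6
bar 6: v0=E3 v1=E4 downbeat P8
bar 7: v0=C3 v1=E3 downbeat M3
bar 8: v0=E3 v1=C4 downbeat m6
bar 9: v0=F3 v1=F4 downbeat P8
  -> R2 @ bar 6 tick 0 v(0, 1): C3/A3 M6 -> E3/E4 P8 similar
  -> R2 @ bar 9 tick 0 v(0, 1): E3/C4 m6 -> F3/F4 P8 similar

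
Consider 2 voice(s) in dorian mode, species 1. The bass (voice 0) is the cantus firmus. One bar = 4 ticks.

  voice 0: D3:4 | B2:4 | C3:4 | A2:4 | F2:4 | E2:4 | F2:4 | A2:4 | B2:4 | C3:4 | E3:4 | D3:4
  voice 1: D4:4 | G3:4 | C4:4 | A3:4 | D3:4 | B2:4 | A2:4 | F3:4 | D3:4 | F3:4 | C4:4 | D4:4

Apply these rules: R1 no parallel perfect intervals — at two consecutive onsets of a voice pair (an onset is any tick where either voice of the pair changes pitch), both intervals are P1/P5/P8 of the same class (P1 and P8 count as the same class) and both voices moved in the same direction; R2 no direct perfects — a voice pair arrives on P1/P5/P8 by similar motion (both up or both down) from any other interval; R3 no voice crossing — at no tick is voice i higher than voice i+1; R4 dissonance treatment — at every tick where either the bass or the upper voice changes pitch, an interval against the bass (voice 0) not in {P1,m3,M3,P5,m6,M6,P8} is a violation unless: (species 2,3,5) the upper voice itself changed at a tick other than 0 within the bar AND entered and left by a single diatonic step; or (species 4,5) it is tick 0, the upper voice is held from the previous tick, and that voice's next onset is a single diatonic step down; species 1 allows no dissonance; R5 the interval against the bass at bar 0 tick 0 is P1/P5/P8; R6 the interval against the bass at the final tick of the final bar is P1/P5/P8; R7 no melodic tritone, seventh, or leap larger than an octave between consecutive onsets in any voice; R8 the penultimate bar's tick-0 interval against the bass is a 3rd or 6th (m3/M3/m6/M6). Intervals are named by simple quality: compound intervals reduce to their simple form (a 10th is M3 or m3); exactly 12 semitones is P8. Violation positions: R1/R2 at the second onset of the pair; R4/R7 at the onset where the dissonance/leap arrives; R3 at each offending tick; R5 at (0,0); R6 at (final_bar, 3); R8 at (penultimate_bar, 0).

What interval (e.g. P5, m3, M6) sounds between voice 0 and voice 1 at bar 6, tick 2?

voice 0=F2 voice 1=A2 -> M3

M3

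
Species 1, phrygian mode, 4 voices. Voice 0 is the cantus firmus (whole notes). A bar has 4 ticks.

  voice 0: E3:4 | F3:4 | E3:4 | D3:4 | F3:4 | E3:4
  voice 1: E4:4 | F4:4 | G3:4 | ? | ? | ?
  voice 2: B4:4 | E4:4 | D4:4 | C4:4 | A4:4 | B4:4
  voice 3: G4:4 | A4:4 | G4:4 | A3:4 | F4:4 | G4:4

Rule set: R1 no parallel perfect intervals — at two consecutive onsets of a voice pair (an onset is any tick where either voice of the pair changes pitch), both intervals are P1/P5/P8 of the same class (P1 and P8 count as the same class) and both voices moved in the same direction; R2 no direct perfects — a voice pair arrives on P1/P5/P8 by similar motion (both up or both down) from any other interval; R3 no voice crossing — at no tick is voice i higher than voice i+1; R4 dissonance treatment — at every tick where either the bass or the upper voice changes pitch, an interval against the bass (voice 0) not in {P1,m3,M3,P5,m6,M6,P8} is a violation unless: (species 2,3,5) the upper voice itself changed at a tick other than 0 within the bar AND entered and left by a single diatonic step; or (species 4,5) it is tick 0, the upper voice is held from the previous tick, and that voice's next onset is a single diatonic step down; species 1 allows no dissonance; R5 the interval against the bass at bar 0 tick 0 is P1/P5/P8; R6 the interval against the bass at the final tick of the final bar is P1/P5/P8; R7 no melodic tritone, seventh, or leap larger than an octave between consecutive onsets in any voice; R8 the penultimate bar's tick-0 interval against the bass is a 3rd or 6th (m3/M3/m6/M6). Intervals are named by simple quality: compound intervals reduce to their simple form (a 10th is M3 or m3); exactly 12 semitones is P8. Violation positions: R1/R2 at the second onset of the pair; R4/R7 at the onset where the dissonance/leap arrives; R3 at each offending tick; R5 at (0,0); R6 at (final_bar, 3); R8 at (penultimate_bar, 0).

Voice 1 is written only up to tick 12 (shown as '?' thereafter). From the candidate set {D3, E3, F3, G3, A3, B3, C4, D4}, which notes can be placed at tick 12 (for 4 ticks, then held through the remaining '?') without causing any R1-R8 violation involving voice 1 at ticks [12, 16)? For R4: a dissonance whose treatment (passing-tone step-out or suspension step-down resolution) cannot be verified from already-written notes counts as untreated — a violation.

{A3, B3}

D3: violates R2
E3: violates R4
F3: violates R1
G3: violates R4
A3: legal
B3: legal
C4: violates R4
D4: violates R3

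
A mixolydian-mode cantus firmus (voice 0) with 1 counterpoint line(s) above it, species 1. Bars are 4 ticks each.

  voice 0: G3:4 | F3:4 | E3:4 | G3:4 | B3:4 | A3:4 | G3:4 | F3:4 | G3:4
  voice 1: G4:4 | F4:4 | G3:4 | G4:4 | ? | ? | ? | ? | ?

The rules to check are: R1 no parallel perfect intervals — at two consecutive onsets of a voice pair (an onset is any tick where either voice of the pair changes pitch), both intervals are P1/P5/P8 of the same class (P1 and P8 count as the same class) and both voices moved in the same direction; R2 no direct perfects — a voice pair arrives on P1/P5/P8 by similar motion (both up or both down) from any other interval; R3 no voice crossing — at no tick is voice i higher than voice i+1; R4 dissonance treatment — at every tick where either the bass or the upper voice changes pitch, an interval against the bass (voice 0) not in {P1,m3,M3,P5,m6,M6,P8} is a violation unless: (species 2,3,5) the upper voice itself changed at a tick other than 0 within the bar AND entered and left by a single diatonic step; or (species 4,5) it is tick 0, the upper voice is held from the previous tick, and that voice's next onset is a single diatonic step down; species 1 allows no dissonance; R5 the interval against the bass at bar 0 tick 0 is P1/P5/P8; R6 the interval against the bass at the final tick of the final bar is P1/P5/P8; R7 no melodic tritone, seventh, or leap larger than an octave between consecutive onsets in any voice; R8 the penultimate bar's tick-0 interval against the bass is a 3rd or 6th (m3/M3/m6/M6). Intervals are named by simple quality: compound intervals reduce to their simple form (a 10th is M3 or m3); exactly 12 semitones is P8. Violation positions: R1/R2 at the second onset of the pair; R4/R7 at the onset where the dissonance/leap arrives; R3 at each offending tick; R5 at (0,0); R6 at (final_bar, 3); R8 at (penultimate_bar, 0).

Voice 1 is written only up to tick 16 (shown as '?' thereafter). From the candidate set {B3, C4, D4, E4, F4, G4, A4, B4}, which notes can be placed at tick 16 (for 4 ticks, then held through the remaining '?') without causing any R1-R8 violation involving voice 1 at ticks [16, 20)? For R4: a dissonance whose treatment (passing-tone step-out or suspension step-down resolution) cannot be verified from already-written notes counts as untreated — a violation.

{B3, D4, G4}

B3: legal
C4: violates R4
D4: legal
E4: violates R4
F4: violates R4
G4: legal
A4: violates R4
B4: violates R1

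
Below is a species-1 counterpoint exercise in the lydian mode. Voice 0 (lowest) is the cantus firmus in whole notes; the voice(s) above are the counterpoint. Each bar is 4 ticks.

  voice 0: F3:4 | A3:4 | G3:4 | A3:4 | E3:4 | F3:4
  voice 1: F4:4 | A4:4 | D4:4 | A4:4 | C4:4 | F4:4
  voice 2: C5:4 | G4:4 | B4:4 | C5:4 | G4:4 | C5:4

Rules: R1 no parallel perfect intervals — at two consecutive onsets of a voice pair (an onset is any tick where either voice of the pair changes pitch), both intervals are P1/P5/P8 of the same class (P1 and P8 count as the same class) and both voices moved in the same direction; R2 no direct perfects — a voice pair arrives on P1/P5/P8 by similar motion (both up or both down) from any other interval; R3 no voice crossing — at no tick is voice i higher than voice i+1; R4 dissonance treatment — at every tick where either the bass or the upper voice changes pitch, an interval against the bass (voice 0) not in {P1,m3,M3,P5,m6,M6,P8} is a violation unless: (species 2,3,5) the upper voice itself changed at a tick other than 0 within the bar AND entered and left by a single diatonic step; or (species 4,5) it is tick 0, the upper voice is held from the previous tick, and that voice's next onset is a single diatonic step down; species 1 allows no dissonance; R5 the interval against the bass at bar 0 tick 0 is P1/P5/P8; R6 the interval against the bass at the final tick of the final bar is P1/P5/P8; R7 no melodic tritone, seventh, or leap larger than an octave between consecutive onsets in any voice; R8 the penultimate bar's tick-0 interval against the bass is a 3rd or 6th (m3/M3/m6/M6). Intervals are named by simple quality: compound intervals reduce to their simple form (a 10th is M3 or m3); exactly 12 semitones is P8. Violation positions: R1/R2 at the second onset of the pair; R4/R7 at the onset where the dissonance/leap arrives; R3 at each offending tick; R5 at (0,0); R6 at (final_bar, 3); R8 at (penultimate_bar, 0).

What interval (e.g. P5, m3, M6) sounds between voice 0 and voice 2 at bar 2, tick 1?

M3

voice 0=G3 voice 2=B4 -> M3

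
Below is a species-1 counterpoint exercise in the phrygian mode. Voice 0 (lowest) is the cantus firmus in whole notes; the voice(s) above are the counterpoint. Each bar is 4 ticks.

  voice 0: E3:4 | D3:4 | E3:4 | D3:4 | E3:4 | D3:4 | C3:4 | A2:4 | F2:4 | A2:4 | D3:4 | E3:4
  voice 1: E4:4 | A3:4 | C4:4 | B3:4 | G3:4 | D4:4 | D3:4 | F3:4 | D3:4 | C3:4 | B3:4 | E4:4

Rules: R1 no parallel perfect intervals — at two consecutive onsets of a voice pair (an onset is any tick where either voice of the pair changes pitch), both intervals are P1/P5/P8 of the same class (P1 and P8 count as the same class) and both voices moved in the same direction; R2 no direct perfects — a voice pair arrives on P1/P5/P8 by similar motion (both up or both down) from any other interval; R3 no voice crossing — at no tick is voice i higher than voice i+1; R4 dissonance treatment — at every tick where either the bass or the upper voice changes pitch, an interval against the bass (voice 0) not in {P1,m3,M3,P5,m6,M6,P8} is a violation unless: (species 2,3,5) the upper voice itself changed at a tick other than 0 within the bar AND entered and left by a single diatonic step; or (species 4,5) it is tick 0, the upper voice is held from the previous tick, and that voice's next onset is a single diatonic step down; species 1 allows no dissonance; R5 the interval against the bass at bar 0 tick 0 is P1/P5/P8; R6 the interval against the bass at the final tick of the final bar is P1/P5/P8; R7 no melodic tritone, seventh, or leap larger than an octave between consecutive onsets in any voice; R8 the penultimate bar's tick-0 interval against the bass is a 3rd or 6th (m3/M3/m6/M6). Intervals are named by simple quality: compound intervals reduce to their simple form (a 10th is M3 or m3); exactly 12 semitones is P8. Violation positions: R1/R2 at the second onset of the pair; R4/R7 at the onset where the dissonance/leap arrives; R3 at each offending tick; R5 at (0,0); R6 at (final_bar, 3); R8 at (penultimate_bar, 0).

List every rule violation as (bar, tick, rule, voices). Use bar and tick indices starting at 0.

(1, 0, R2, (0, 1))
(6, 0, R4, (0, 1))
(10, 0, R7, (1,))
(11, 0, R2, (0, 1))

bar 0: v0=E3 v1=E4 downbeat P8
bar 1: v0=D3 v1=A3 downbeat P5
bar 2: v0=E3 v1=C4 downbeat m6
bar 3: v0=D3 v1=B3 downbeat M6
bar 4: v0=E3 v1=G3 downbeat m3
bar 5: v0=D3 v1=D4 downbeat P8
bar 6: v0=C3 v1=D3 downbeat M2
bar 7: v0=A2 v1=F3 downbeat m6
bar 8: v0=F2 v1=D3 downbeat M6
bar 9: v0=A2 v1=C3 downbeat m3
bar 10: v0=D3 v1=B3 downbeat M6
bar 11: v0=E3 v1=E4 downbeat P8
  -> R2 @ bar 1 tick 0 v(0, 1): E3/E4 P8 -> D3/A3 P5 similar
  -> R4 @ bar 6 tick 0 v(0, 1): C3/D3 M2 untreated
  -> R7 @ bar 10 tick 0 v(1,): C3->B3 leap 11st
  -> R2 @ bar 11 tick 0 v(0, 1): D3/B3 M6 -> E3/E4 P8 similar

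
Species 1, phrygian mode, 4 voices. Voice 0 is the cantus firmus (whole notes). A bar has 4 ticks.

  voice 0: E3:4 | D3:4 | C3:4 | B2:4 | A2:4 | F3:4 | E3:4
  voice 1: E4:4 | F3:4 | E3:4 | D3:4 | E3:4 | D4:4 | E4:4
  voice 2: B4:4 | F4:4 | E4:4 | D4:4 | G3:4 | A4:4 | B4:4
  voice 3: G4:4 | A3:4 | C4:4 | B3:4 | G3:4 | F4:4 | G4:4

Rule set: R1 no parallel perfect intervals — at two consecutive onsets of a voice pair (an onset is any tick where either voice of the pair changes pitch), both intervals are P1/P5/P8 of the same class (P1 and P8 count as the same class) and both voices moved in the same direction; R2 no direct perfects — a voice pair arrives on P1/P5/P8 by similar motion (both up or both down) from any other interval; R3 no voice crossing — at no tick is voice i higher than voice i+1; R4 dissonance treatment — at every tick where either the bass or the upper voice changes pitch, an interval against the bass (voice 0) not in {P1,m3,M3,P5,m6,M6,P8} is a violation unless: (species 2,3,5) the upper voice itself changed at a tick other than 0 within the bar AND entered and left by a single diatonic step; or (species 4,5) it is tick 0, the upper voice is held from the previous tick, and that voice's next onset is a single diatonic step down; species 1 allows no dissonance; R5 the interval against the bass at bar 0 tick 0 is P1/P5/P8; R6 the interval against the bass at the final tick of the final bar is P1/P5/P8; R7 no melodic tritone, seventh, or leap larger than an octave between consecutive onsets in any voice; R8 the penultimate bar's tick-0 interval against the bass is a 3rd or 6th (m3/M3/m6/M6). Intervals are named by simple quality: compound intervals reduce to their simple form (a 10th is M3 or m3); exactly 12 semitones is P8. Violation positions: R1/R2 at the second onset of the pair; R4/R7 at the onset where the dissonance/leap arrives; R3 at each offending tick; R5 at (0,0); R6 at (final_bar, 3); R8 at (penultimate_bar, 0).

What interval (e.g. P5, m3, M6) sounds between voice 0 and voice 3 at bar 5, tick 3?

P8

voice 0=F3 voice 3=F4 -> P8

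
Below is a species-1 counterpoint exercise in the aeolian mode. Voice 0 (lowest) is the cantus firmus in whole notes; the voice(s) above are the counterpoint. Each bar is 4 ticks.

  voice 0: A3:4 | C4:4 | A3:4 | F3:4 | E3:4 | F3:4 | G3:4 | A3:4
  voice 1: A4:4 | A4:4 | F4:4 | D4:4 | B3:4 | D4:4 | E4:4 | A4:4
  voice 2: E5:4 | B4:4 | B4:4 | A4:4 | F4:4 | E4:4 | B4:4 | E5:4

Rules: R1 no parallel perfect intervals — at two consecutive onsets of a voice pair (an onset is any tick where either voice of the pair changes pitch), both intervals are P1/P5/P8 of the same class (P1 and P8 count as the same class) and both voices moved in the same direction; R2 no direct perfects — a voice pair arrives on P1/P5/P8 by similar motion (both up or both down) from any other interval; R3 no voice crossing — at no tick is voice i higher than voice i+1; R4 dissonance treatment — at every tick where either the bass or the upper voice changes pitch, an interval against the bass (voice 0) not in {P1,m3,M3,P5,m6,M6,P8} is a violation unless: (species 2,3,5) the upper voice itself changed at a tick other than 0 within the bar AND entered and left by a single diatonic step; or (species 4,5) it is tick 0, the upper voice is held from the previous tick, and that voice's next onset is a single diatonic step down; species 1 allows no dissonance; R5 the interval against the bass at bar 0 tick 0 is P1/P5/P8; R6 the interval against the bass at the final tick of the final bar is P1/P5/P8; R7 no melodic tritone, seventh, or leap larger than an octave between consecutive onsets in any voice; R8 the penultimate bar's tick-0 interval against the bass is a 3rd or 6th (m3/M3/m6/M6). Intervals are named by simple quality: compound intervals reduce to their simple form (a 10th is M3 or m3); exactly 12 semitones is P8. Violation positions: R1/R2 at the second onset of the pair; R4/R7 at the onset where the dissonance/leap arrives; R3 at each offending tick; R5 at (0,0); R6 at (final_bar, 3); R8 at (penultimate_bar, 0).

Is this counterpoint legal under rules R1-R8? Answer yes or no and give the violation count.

No (10 violations)

bar 0: v0=A3 v1=A4 v2=E5 (P5)
bar 1: v0=C4 v1=A4 v2=B4 (M7)
bar 2: v0=A3 v1=F4 v2=B4 (M2)
bar 3: v0=F3 v1=D4 v2=A4 (M3)
bar 4: v0=E3 v1=B3 v2=F4 (m2)
bar 5: v0=F3 v1=D4 v2=E4 (M7)
bar 6: v0=G3 v1=E4 v2=B4 (M3)
bar 7: v0=A3 v1=A4 v2=E5 (P5)
  R4 @ bar1.0: C4/B4 M7 untreated
  R4 @ bar2.0: A3/B4 M2 untreated
  R2 @ bar3.0: F4/B4 TT -> D4/A4 P5 similar
  R2 @ bar4.0: F3/D4 M6 -> E3/B3 P5 similar
  R4 @ bar4.0: E3/F4 m2 untreated
  R4 @ bar5.0: F3/E4 M7 untreated
  R2 @ bar6.0: D4/E4 M2 -> E4/B4 P5 similar
  R1 @ bar7.0: E4/B4 P5 -> A4/E5 P5 similar
  R2 @ bar7.0: G3/E4 M6 -> A3/A4 P8 similar
  R2 @ bar7.0: G3/B4 M3 -> A3/E5 P5 similar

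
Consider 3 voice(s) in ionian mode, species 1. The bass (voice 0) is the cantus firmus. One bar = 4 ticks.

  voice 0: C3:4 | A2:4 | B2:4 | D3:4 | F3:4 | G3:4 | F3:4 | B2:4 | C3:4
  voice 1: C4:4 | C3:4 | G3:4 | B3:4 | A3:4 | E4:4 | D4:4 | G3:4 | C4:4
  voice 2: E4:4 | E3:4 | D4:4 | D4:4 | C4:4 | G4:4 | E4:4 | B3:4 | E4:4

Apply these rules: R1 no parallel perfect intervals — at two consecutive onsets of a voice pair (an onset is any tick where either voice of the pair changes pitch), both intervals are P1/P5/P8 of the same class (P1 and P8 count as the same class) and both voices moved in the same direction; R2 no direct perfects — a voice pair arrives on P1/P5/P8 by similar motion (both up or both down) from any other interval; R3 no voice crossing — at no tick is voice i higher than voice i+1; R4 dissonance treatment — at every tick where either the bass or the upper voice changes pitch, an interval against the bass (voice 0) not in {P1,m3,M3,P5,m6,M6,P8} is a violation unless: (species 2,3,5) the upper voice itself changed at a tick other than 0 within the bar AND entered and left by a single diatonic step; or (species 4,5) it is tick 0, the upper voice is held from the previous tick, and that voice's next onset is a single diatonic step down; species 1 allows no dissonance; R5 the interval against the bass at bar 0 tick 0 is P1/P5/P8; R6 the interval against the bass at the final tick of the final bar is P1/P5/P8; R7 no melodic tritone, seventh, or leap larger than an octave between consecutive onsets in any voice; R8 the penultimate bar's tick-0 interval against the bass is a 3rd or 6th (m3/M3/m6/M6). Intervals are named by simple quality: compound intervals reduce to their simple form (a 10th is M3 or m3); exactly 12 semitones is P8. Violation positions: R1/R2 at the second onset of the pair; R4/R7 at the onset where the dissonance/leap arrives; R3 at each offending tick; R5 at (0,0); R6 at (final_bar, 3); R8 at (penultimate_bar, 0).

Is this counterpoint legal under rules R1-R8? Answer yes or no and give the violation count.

No (11 violations)

bar 0: v0=C3 v1=C4 v2=E4 (M3)
bar 1: v0=A2 v1=C3 v2=E3 (P5)
bar 2: v0=B2 v1=G3 v2=D4 (m3)
bar 3: v0=D3 v1=B3 v2=D4 (P8)
bar 4: v0=F3 v1=A3 v2=C4 (P5)
bar 5: v0=G3 v1=E4 v2=G4 (P8)
bar 6: v0=F3 v1=D4 v2=E4 (M7)
bar 7: v0=B2 v1=G3 v2=B3 (P8)
bar 8: v0=C3 v1=C4 v2=E4 (M3)
  R5 @ bar0.0: opens on M3
  R2 @ bar1.0: C3/E4 M3 -> A2/E3 P5 similar
  R2 @ bar2.0: C3/E3 M3 -> G3/D4 P5 similar
  R7 @ bar2.0: E3->D4 leap 10st
  R2 @ bar5.0: F3/C4 P5 -> G3/G4 P8 similar
  R4 @ bar6.0: F3/E4 M7 untreated
  R2 @ bar7.0: F3/E4 M7 -> B2/B3 P8 similar
  R7 @ bar7.0: F3->B2 leap 6st
  R8 @ bar7.0: penult P8 not 3rd/6th
  R2 @ bar8.0: B2/G3 m6 -> C3/C4 P8 similar
  R6 @ bar8.3: closes on M3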